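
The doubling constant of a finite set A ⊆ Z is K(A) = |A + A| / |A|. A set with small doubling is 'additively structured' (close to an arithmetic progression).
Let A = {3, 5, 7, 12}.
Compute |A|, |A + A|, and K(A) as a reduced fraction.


|A| = 4.
Compute A + A by enumerating all 16 pairs.
A + A = {6, 8, 10, 12, 14, 15, 17, 19, 24}, so |A + A| = 9.
K = |A + A| / |A| = 9/4 (already in lowest terms) ≈ 2.2500.
Reference: AP of size 4 gives K = 7/4 ≈ 1.7500; a fully generic set of size 4 gives K ≈ 2.5000.

|A| = 4, |A + A| = 9, K = 9/4.


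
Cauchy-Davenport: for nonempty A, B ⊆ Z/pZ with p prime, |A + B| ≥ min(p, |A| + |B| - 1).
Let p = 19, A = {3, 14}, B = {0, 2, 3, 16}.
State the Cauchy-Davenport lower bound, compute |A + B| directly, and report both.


Cauchy-Davenport: |A + B| ≥ min(p, |A| + |B| - 1) for A, B nonempty in Z/pZ.
|A| = 2, |B| = 4, p = 19.
CD lower bound = min(19, 2 + 4 - 1) = min(19, 5) = 5.
Compute A + B mod 19 directly:
a = 3: 3+0=3, 3+2=5, 3+3=6, 3+16=0
a = 14: 14+0=14, 14+2=16, 14+3=17, 14+16=11
A + B = {0, 3, 5, 6, 11, 14, 16, 17}, so |A + B| = 8.
Verify: 8 ≥ 5? Yes ✓.

CD lower bound = 5, actual |A + B| = 8.


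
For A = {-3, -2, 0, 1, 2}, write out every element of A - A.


A - A = {a - a' : a, a' ∈ A}.
Compute a - a' for each ordered pair (a, a'):
a = -3: -3--3=0, -3--2=-1, -3-0=-3, -3-1=-4, -3-2=-5
a = -2: -2--3=1, -2--2=0, -2-0=-2, -2-1=-3, -2-2=-4
a = 0: 0--3=3, 0--2=2, 0-0=0, 0-1=-1, 0-2=-2
a = 1: 1--3=4, 1--2=3, 1-0=1, 1-1=0, 1-2=-1
a = 2: 2--3=5, 2--2=4, 2-0=2, 2-1=1, 2-2=0
Collecting distinct values (and noting 0 appears from a-a):
A - A = {-5, -4, -3, -2, -1, 0, 1, 2, 3, 4, 5}
|A - A| = 11

A - A = {-5, -4, -3, -2, -1, 0, 1, 2, 3, 4, 5}


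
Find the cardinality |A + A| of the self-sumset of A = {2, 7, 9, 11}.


A + A = {a + a' : a, a' ∈ A}; |A| = 4.
General bounds: 2|A| - 1 ≤ |A + A| ≤ |A|(|A|+1)/2, i.e. 7 ≤ |A + A| ≤ 10.
Lower bound 2|A|-1 is attained iff A is an arithmetic progression.
Enumerate sums a + a' for a ≤ a' (symmetric, so this suffices):
a = 2: 2+2=4, 2+7=9, 2+9=11, 2+11=13
a = 7: 7+7=14, 7+9=16, 7+11=18
a = 9: 9+9=18, 9+11=20
a = 11: 11+11=22
Distinct sums: {4, 9, 11, 13, 14, 16, 18, 20, 22}
|A + A| = 9

|A + A| = 9


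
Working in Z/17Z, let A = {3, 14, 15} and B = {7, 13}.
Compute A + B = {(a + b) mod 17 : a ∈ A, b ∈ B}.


Work in Z/17Z: reduce every sum a + b modulo 17.
Enumerate all 6 pairs:
a = 3: 3+7=10, 3+13=16
a = 14: 14+7=4, 14+13=10
a = 15: 15+7=5, 15+13=11
Distinct residues collected: {4, 5, 10, 11, 16}
|A + B| = 5 (out of 17 total residues).

A + B = {4, 5, 10, 11, 16}


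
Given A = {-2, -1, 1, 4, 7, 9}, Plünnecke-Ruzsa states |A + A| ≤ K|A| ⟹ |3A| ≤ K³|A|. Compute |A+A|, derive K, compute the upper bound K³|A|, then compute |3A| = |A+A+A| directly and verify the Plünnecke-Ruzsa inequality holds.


|A| = 6.
Step 1: Compute A + A by enumerating all 36 pairs.
A + A = {-4, -3, -2, -1, 0, 2, 3, 5, 6, 7, 8, 10, 11, 13, 14, 16, 18}, so |A + A| = 17.
Step 2: Doubling constant K = |A + A|/|A| = 17/6 = 17/6 ≈ 2.8333.
Step 3: Plünnecke-Ruzsa gives |3A| ≤ K³·|A| = (2.8333)³ · 6 ≈ 136.4722.
Step 4: Compute 3A = A + A + A directly by enumerating all triples (a,b,c) ∈ A³; |3A| = 32.
Step 5: Check 32 ≤ 136.4722? Yes ✓.

K = 17/6, Plünnecke-Ruzsa bound K³|A| ≈ 136.4722, |3A| = 32, inequality holds.


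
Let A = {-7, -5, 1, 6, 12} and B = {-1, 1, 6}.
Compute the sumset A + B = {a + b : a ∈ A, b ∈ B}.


A + B = {a + b : a ∈ A, b ∈ B}.
Enumerate all |A|·|B| = 5·3 = 15 pairs (a, b) and collect distinct sums.
a = -7: -7+-1=-8, -7+1=-6, -7+6=-1
a = -5: -5+-1=-6, -5+1=-4, -5+6=1
a = 1: 1+-1=0, 1+1=2, 1+6=7
a = 6: 6+-1=5, 6+1=7, 6+6=12
a = 12: 12+-1=11, 12+1=13, 12+6=18
Collecting distinct sums: A + B = {-8, -6, -4, -1, 0, 1, 2, 5, 7, 11, 12, 13, 18}
|A + B| = 13

A + B = {-8, -6, -4, -1, 0, 1, 2, 5, 7, 11, 12, 13, 18}


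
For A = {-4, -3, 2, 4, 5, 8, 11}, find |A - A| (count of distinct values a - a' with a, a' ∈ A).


A - A = {a - a' : a, a' ∈ A}; |A| = 7.
Bounds: 2|A|-1 ≤ |A - A| ≤ |A|² - |A| + 1, i.e. 13 ≤ |A - A| ≤ 43.
Note: 0 ∈ A - A always (from a - a). The set is symmetric: if d ∈ A - A then -d ∈ A - A.
Enumerate nonzero differences d = a - a' with a > a' (then include -d):
Positive differences: {1, 2, 3, 4, 5, 6, 7, 8, 9, 11, 12, 14, 15}
Full difference set: {0} ∪ (positive diffs) ∪ (negative diffs).
|A - A| = 1 + 2·13 = 27 (matches direct enumeration: 27).

|A - A| = 27


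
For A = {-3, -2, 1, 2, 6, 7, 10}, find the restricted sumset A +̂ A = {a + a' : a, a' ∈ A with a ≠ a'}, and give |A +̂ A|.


Restricted sumset: A +̂ A = {a + a' : a ∈ A, a' ∈ A, a ≠ a'}.
Equivalently, take A + A and drop any sum 2a that is achievable ONLY as a + a for a ∈ A (i.e. sums representable only with equal summands).
Enumerate pairs (a, a') with a < a' (symmetric, so each unordered pair gives one sum; this covers all a ≠ a'):
  -3 + -2 = -5
  -3 + 1 = -2
  -3 + 2 = -1
  -3 + 6 = 3
  -3 + 7 = 4
  -3 + 10 = 7
  -2 + 1 = -1
  -2 + 2 = 0
  -2 + 6 = 4
  -2 + 7 = 5
  -2 + 10 = 8
  1 + 2 = 3
  1 + 6 = 7
  1 + 7 = 8
  1 + 10 = 11
  2 + 6 = 8
  2 + 7 = 9
  2 + 10 = 12
  6 + 7 = 13
  6 + 10 = 16
  7 + 10 = 17
Collected distinct sums: {-5, -2, -1, 0, 3, 4, 5, 7, 8, 9, 11, 12, 13, 16, 17}
|A +̂ A| = 15
(Reference bound: |A +̂ A| ≥ 2|A| - 3 for |A| ≥ 2, with |A| = 7 giving ≥ 11.)

|A +̂ A| = 15


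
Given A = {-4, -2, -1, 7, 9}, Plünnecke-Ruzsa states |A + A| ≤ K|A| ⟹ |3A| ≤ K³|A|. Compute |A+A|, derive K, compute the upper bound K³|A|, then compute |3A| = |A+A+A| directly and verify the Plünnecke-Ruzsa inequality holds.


|A| = 5.
Step 1: Compute A + A by enumerating all 25 pairs.
A + A = {-8, -6, -5, -4, -3, -2, 3, 5, 6, 7, 8, 14, 16, 18}, so |A + A| = 14.
Step 2: Doubling constant K = |A + A|/|A| = 14/5 = 14/5 ≈ 2.8000.
Step 3: Plünnecke-Ruzsa gives |3A| ≤ K³·|A| = (2.8000)³ · 5 ≈ 109.7600.
Step 4: Compute 3A = A + A + A directly by enumerating all triples (a,b,c) ∈ A³; |3A| = 28.
Step 5: Check 28 ≤ 109.7600? Yes ✓.

K = 14/5, Plünnecke-Ruzsa bound K³|A| ≈ 109.7600, |3A| = 28, inequality holds.


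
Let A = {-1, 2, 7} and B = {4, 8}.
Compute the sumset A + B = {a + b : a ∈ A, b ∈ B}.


A + B = {a + b : a ∈ A, b ∈ B}.
Enumerate all |A|·|B| = 3·2 = 6 pairs (a, b) and collect distinct sums.
a = -1: -1+4=3, -1+8=7
a = 2: 2+4=6, 2+8=10
a = 7: 7+4=11, 7+8=15
Collecting distinct sums: A + B = {3, 6, 7, 10, 11, 15}
|A + B| = 6

A + B = {3, 6, 7, 10, 11, 15}


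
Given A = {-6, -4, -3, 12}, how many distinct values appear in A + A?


A + A = {a + a' : a, a' ∈ A}; |A| = 4.
General bounds: 2|A| - 1 ≤ |A + A| ≤ |A|(|A|+1)/2, i.e. 7 ≤ |A + A| ≤ 10.
Lower bound 2|A|-1 is attained iff A is an arithmetic progression.
Enumerate sums a + a' for a ≤ a' (symmetric, so this suffices):
a = -6: -6+-6=-12, -6+-4=-10, -6+-3=-9, -6+12=6
a = -4: -4+-4=-8, -4+-3=-7, -4+12=8
a = -3: -3+-3=-6, -3+12=9
a = 12: 12+12=24
Distinct sums: {-12, -10, -9, -8, -7, -6, 6, 8, 9, 24}
|A + A| = 10

|A + A| = 10


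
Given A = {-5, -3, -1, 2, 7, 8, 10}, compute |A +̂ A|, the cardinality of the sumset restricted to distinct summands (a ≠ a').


Restricted sumset: A +̂ A = {a + a' : a ∈ A, a' ∈ A, a ≠ a'}.
Equivalently, take A + A and drop any sum 2a that is achievable ONLY as a + a for a ∈ A (i.e. sums representable only with equal summands).
Enumerate pairs (a, a') with a < a' (symmetric, so each unordered pair gives one sum; this covers all a ≠ a'):
  -5 + -3 = -8
  -5 + -1 = -6
  -5 + 2 = -3
  -5 + 7 = 2
  -5 + 8 = 3
  -5 + 10 = 5
  -3 + -1 = -4
  -3 + 2 = -1
  -3 + 7 = 4
  -3 + 8 = 5
  -3 + 10 = 7
  -1 + 2 = 1
  -1 + 7 = 6
  -1 + 8 = 7
  -1 + 10 = 9
  2 + 7 = 9
  2 + 8 = 10
  2 + 10 = 12
  7 + 8 = 15
  7 + 10 = 17
  8 + 10 = 18
Collected distinct sums: {-8, -6, -4, -3, -1, 1, 2, 3, 4, 5, 6, 7, 9, 10, 12, 15, 17, 18}
|A +̂ A| = 18
(Reference bound: |A +̂ A| ≥ 2|A| - 3 for |A| ≥ 2, with |A| = 7 giving ≥ 11.)

|A +̂ A| = 18


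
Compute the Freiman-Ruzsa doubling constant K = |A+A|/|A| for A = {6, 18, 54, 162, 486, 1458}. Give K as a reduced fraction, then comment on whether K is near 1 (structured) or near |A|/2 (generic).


|A| = 6.
Compute A + A by enumerating all 36 pairs.
A + A = {12, 24, 36, 60, 72, 108, 168, 180, 216, 324, 492, 504, 540, 648, 972, 1464, 1476, 1512, 1620, 1944, 2916}, so |A + A| = 21.
K = |A + A| / |A| = 21/6 = 7/2 ≈ 3.5000.
Reference: AP of size 6 gives K = 11/6 ≈ 1.8333; a fully generic set of size 6 gives K ≈ 3.5000.

|A| = 6, |A + A| = 21, K = 21/6 = 7/2.


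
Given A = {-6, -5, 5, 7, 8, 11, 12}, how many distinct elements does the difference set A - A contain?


A - A = {a - a' : a, a' ∈ A}; |A| = 7.
Bounds: 2|A|-1 ≤ |A - A| ≤ |A|² - |A| + 1, i.e. 13 ≤ |A - A| ≤ 43.
Note: 0 ∈ A - A always (from a - a). The set is symmetric: if d ∈ A - A then -d ∈ A - A.
Enumerate nonzero differences d = a - a' with a > a' (then include -d):
Positive differences: {1, 2, 3, 4, 5, 6, 7, 10, 11, 12, 13, 14, 16, 17, 18}
Full difference set: {0} ∪ (positive diffs) ∪ (negative diffs).
|A - A| = 1 + 2·15 = 31 (matches direct enumeration: 31).

|A - A| = 31


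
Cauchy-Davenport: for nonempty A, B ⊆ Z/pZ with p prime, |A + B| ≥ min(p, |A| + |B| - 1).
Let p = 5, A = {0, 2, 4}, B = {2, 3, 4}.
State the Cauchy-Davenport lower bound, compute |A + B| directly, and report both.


Cauchy-Davenport: |A + B| ≥ min(p, |A| + |B| - 1) for A, B nonempty in Z/pZ.
|A| = 3, |B| = 3, p = 5.
CD lower bound = min(5, 3 + 3 - 1) = min(5, 5) = 5.
Compute A + B mod 5 directly:
a = 0: 0+2=2, 0+3=3, 0+4=4
a = 2: 2+2=4, 2+3=0, 2+4=1
a = 4: 4+2=1, 4+3=2, 4+4=3
A + B = {0, 1, 2, 3, 4}, so |A + B| = 5.
Verify: 5 ≥ 5? Yes ✓.

CD lower bound = 5, actual |A + B| = 5.


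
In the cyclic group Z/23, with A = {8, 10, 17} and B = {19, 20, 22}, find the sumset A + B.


Work in Z/23Z: reduce every sum a + b modulo 23.
Enumerate all 9 pairs:
a = 8: 8+19=4, 8+20=5, 8+22=7
a = 10: 10+19=6, 10+20=7, 10+22=9
a = 17: 17+19=13, 17+20=14, 17+22=16
Distinct residues collected: {4, 5, 6, 7, 9, 13, 14, 16}
|A + B| = 8 (out of 23 total residues).

A + B = {4, 5, 6, 7, 9, 13, 14, 16}


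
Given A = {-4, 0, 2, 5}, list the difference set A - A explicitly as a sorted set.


A - A = {a - a' : a, a' ∈ A}.
Compute a - a' for each ordered pair (a, a'):
a = -4: -4--4=0, -4-0=-4, -4-2=-6, -4-5=-9
a = 0: 0--4=4, 0-0=0, 0-2=-2, 0-5=-5
a = 2: 2--4=6, 2-0=2, 2-2=0, 2-5=-3
a = 5: 5--4=9, 5-0=5, 5-2=3, 5-5=0
Collecting distinct values (and noting 0 appears from a-a):
A - A = {-9, -6, -5, -4, -3, -2, 0, 2, 3, 4, 5, 6, 9}
|A - A| = 13

A - A = {-9, -6, -5, -4, -3, -2, 0, 2, 3, 4, 5, 6, 9}


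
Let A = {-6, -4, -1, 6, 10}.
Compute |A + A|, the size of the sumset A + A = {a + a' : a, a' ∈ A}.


A + A = {a + a' : a, a' ∈ A}; |A| = 5.
General bounds: 2|A| - 1 ≤ |A + A| ≤ |A|(|A|+1)/2, i.e. 9 ≤ |A + A| ≤ 15.
Lower bound 2|A|-1 is attained iff A is an arithmetic progression.
Enumerate sums a + a' for a ≤ a' (symmetric, so this suffices):
a = -6: -6+-6=-12, -6+-4=-10, -6+-1=-7, -6+6=0, -6+10=4
a = -4: -4+-4=-8, -4+-1=-5, -4+6=2, -4+10=6
a = -1: -1+-1=-2, -1+6=5, -1+10=9
a = 6: 6+6=12, 6+10=16
a = 10: 10+10=20
Distinct sums: {-12, -10, -8, -7, -5, -2, 0, 2, 4, 5, 6, 9, 12, 16, 20}
|A + A| = 15

|A + A| = 15


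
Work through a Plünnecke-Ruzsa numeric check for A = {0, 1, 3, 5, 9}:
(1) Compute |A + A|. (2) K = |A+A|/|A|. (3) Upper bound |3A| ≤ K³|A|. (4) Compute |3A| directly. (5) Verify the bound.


|A| = 5.
Step 1: Compute A + A by enumerating all 25 pairs.
A + A = {0, 1, 2, 3, 4, 5, 6, 8, 9, 10, 12, 14, 18}, so |A + A| = 13.
Step 2: Doubling constant K = |A + A|/|A| = 13/5 = 13/5 ≈ 2.6000.
Step 3: Plünnecke-Ruzsa gives |3A| ≤ K³·|A| = (2.6000)³ · 5 ≈ 87.8800.
Step 4: Compute 3A = A + A + A directly by enumerating all triples (a,b,c) ∈ A³; |3A| = 22.
Step 5: Check 22 ≤ 87.8800? Yes ✓.

K = 13/5, Plünnecke-Ruzsa bound K³|A| ≈ 87.8800, |3A| = 22, inequality holds.


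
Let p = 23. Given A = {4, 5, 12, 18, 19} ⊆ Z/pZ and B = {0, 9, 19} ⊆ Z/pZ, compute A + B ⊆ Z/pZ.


Work in Z/23Z: reduce every sum a + b modulo 23.
Enumerate all 15 pairs:
a = 4: 4+0=4, 4+9=13, 4+19=0
a = 5: 5+0=5, 5+9=14, 5+19=1
a = 12: 12+0=12, 12+9=21, 12+19=8
a = 18: 18+0=18, 18+9=4, 18+19=14
a = 19: 19+0=19, 19+9=5, 19+19=15
Distinct residues collected: {0, 1, 4, 5, 8, 12, 13, 14, 15, 18, 19, 21}
|A + B| = 12 (out of 23 total residues).

A + B = {0, 1, 4, 5, 8, 12, 13, 14, 15, 18, 19, 21}


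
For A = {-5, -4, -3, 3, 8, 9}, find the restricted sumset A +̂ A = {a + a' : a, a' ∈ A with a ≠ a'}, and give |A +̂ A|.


Restricted sumset: A +̂ A = {a + a' : a ∈ A, a' ∈ A, a ≠ a'}.
Equivalently, take A + A and drop any sum 2a that is achievable ONLY as a + a for a ∈ A (i.e. sums representable only with equal summands).
Enumerate pairs (a, a') with a < a' (symmetric, so each unordered pair gives one sum; this covers all a ≠ a'):
  -5 + -4 = -9
  -5 + -3 = -8
  -5 + 3 = -2
  -5 + 8 = 3
  -5 + 9 = 4
  -4 + -3 = -7
  -4 + 3 = -1
  -4 + 8 = 4
  -4 + 9 = 5
  -3 + 3 = 0
  -3 + 8 = 5
  -3 + 9 = 6
  3 + 8 = 11
  3 + 9 = 12
  8 + 9 = 17
Collected distinct sums: {-9, -8, -7, -2, -1, 0, 3, 4, 5, 6, 11, 12, 17}
|A +̂ A| = 13
(Reference bound: |A +̂ A| ≥ 2|A| - 3 for |A| ≥ 2, with |A| = 6 giving ≥ 9.)

|A +̂ A| = 13


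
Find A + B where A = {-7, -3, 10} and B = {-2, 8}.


A + B = {a + b : a ∈ A, b ∈ B}.
Enumerate all |A|·|B| = 3·2 = 6 pairs (a, b) and collect distinct sums.
a = -7: -7+-2=-9, -7+8=1
a = -3: -3+-2=-5, -3+8=5
a = 10: 10+-2=8, 10+8=18
Collecting distinct sums: A + B = {-9, -5, 1, 5, 8, 18}
|A + B| = 6

A + B = {-9, -5, 1, 5, 8, 18}


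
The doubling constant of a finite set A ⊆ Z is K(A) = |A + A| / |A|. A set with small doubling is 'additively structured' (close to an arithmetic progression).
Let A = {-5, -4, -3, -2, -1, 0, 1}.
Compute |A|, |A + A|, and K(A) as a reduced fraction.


|A| = 7.
Compute A + A by enumerating all 49 pairs.
A + A = {-10, -9, -8, -7, -6, -5, -4, -3, -2, -1, 0, 1, 2}, so |A + A| = 13.
K = |A + A| / |A| = 13/7 (already in lowest terms) ≈ 1.8571.
Reference: AP of size 7 gives K = 13/7 ≈ 1.8571; a fully generic set of size 7 gives K ≈ 4.0000.

|A| = 7, |A + A| = 13, K = 13/7.


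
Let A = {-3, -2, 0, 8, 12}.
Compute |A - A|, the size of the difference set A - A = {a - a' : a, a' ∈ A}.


A - A = {a - a' : a, a' ∈ A}; |A| = 5.
Bounds: 2|A|-1 ≤ |A - A| ≤ |A|² - |A| + 1, i.e. 9 ≤ |A - A| ≤ 21.
Note: 0 ∈ A - A always (from a - a). The set is symmetric: if d ∈ A - A then -d ∈ A - A.
Enumerate nonzero differences d = a - a' with a > a' (then include -d):
Positive differences: {1, 2, 3, 4, 8, 10, 11, 12, 14, 15}
Full difference set: {0} ∪ (positive diffs) ∪ (negative diffs).
|A - A| = 1 + 2·10 = 21 (matches direct enumeration: 21).

|A - A| = 21


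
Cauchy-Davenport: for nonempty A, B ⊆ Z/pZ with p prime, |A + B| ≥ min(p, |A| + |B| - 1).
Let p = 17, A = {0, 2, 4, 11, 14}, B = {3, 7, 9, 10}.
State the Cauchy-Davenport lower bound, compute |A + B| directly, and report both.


Cauchy-Davenport: |A + B| ≥ min(p, |A| + |B| - 1) for A, B nonempty in Z/pZ.
|A| = 5, |B| = 4, p = 17.
CD lower bound = min(17, 5 + 4 - 1) = min(17, 8) = 8.
Compute A + B mod 17 directly:
a = 0: 0+3=3, 0+7=7, 0+9=9, 0+10=10
a = 2: 2+3=5, 2+7=9, 2+9=11, 2+10=12
a = 4: 4+3=7, 4+7=11, 4+9=13, 4+10=14
a = 11: 11+3=14, 11+7=1, 11+9=3, 11+10=4
a = 14: 14+3=0, 14+7=4, 14+9=6, 14+10=7
A + B = {0, 1, 3, 4, 5, 6, 7, 9, 10, 11, 12, 13, 14}, so |A + B| = 13.
Verify: 13 ≥ 8? Yes ✓.

CD lower bound = 8, actual |A + B| = 13.


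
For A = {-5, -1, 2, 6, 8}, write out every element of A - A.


A - A = {a - a' : a, a' ∈ A}.
Compute a - a' for each ordered pair (a, a'):
a = -5: -5--5=0, -5--1=-4, -5-2=-7, -5-6=-11, -5-8=-13
a = -1: -1--5=4, -1--1=0, -1-2=-3, -1-6=-7, -1-8=-9
a = 2: 2--5=7, 2--1=3, 2-2=0, 2-6=-4, 2-8=-6
a = 6: 6--5=11, 6--1=7, 6-2=4, 6-6=0, 6-8=-2
a = 8: 8--5=13, 8--1=9, 8-2=6, 8-6=2, 8-8=0
Collecting distinct values (and noting 0 appears from a-a):
A - A = {-13, -11, -9, -7, -6, -4, -3, -2, 0, 2, 3, 4, 6, 7, 9, 11, 13}
|A - A| = 17

A - A = {-13, -11, -9, -7, -6, -4, -3, -2, 0, 2, 3, 4, 6, 7, 9, 11, 13}


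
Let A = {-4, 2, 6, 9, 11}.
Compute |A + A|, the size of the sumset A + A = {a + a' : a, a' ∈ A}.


A + A = {a + a' : a, a' ∈ A}; |A| = 5.
General bounds: 2|A| - 1 ≤ |A + A| ≤ |A|(|A|+1)/2, i.e. 9 ≤ |A + A| ≤ 15.
Lower bound 2|A|-1 is attained iff A is an arithmetic progression.
Enumerate sums a + a' for a ≤ a' (symmetric, so this suffices):
a = -4: -4+-4=-8, -4+2=-2, -4+6=2, -4+9=5, -4+11=7
a = 2: 2+2=4, 2+6=8, 2+9=11, 2+11=13
a = 6: 6+6=12, 6+9=15, 6+11=17
a = 9: 9+9=18, 9+11=20
a = 11: 11+11=22
Distinct sums: {-8, -2, 2, 4, 5, 7, 8, 11, 12, 13, 15, 17, 18, 20, 22}
|A + A| = 15

|A + A| = 15


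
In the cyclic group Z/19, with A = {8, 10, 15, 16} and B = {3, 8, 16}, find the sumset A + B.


Work in Z/19Z: reduce every sum a + b modulo 19.
Enumerate all 12 pairs:
a = 8: 8+3=11, 8+8=16, 8+16=5
a = 10: 10+3=13, 10+8=18, 10+16=7
a = 15: 15+3=18, 15+8=4, 15+16=12
a = 16: 16+3=0, 16+8=5, 16+16=13
Distinct residues collected: {0, 4, 5, 7, 11, 12, 13, 16, 18}
|A + B| = 9 (out of 19 total residues).

A + B = {0, 4, 5, 7, 11, 12, 13, 16, 18}


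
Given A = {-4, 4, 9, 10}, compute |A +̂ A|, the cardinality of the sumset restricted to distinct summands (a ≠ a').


Restricted sumset: A +̂ A = {a + a' : a ∈ A, a' ∈ A, a ≠ a'}.
Equivalently, take A + A and drop any sum 2a that is achievable ONLY as a + a for a ∈ A (i.e. sums representable only with equal summands).
Enumerate pairs (a, a') with a < a' (symmetric, so each unordered pair gives one sum; this covers all a ≠ a'):
  -4 + 4 = 0
  -4 + 9 = 5
  -4 + 10 = 6
  4 + 9 = 13
  4 + 10 = 14
  9 + 10 = 19
Collected distinct sums: {0, 5, 6, 13, 14, 19}
|A +̂ A| = 6
(Reference bound: |A +̂ A| ≥ 2|A| - 3 for |A| ≥ 2, with |A| = 4 giving ≥ 5.)

|A +̂ A| = 6


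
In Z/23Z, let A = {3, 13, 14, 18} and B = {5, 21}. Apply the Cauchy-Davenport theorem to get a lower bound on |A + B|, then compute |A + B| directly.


Cauchy-Davenport: |A + B| ≥ min(p, |A| + |B| - 1) for A, B nonempty in Z/pZ.
|A| = 4, |B| = 2, p = 23.
CD lower bound = min(23, 4 + 2 - 1) = min(23, 5) = 5.
Compute A + B mod 23 directly:
a = 3: 3+5=8, 3+21=1
a = 13: 13+5=18, 13+21=11
a = 14: 14+5=19, 14+21=12
a = 18: 18+5=0, 18+21=16
A + B = {0, 1, 8, 11, 12, 16, 18, 19}, so |A + B| = 8.
Verify: 8 ≥ 5? Yes ✓.

CD lower bound = 5, actual |A + B| = 8.


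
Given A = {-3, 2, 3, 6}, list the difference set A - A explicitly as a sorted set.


A - A = {a - a' : a, a' ∈ A}.
Compute a - a' for each ordered pair (a, a'):
a = -3: -3--3=0, -3-2=-5, -3-3=-6, -3-6=-9
a = 2: 2--3=5, 2-2=0, 2-3=-1, 2-6=-4
a = 3: 3--3=6, 3-2=1, 3-3=0, 3-6=-3
a = 6: 6--3=9, 6-2=4, 6-3=3, 6-6=0
Collecting distinct values (and noting 0 appears from a-a):
A - A = {-9, -6, -5, -4, -3, -1, 0, 1, 3, 4, 5, 6, 9}
|A - A| = 13

A - A = {-9, -6, -5, -4, -3, -1, 0, 1, 3, 4, 5, 6, 9}


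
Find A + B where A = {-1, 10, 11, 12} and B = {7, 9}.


A + B = {a + b : a ∈ A, b ∈ B}.
Enumerate all |A|·|B| = 4·2 = 8 pairs (a, b) and collect distinct sums.
a = -1: -1+7=6, -1+9=8
a = 10: 10+7=17, 10+9=19
a = 11: 11+7=18, 11+9=20
a = 12: 12+7=19, 12+9=21
Collecting distinct sums: A + B = {6, 8, 17, 18, 19, 20, 21}
|A + B| = 7

A + B = {6, 8, 17, 18, 19, 20, 21}


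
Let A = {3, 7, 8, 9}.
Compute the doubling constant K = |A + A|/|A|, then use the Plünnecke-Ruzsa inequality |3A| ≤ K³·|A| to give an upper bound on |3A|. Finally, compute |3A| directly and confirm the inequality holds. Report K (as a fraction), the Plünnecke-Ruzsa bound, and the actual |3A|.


|A| = 4.
Step 1: Compute A + A by enumerating all 16 pairs.
A + A = {6, 10, 11, 12, 14, 15, 16, 17, 18}, so |A + A| = 9.
Step 2: Doubling constant K = |A + A|/|A| = 9/4 = 9/4 ≈ 2.2500.
Step 3: Plünnecke-Ruzsa gives |3A| ≤ K³·|A| = (2.2500)³ · 4 ≈ 45.5625.
Step 4: Compute 3A = A + A + A directly by enumerating all triples (a,b,c) ∈ A³; |3A| = 15.
Step 5: Check 15 ≤ 45.5625? Yes ✓.

K = 9/4, Plünnecke-Ruzsa bound K³|A| ≈ 45.5625, |3A| = 15, inequality holds.


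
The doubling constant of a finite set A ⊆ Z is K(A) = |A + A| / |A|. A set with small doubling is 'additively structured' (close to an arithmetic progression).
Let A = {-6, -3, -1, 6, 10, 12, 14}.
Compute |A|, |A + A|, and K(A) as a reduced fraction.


|A| = 7.
Compute A + A by enumerating all 49 pairs.
A + A = {-12, -9, -7, -6, -4, -2, 0, 3, 4, 5, 6, 7, 8, 9, 11, 12, 13, 16, 18, 20, 22, 24, 26, 28}, so |A + A| = 24.
K = |A + A| / |A| = 24/7 (already in lowest terms) ≈ 3.4286.
Reference: AP of size 7 gives K = 13/7 ≈ 1.8571; a fully generic set of size 7 gives K ≈ 4.0000.

|A| = 7, |A + A| = 24, K = 24/7.


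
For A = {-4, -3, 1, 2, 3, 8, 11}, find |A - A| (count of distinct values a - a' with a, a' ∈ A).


A - A = {a - a' : a, a' ∈ A}; |A| = 7.
Bounds: 2|A|-1 ≤ |A - A| ≤ |A|² - |A| + 1, i.e. 13 ≤ |A - A| ≤ 43.
Note: 0 ∈ A - A always (from a - a). The set is symmetric: if d ∈ A - A then -d ∈ A - A.
Enumerate nonzero differences d = a - a' with a > a' (then include -d):
Positive differences: {1, 2, 3, 4, 5, 6, 7, 8, 9, 10, 11, 12, 14, 15}
Full difference set: {0} ∪ (positive diffs) ∪ (negative diffs).
|A - A| = 1 + 2·14 = 29 (matches direct enumeration: 29).

|A - A| = 29


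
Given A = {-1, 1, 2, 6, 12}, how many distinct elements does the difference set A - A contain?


A - A = {a - a' : a, a' ∈ A}; |A| = 5.
Bounds: 2|A|-1 ≤ |A - A| ≤ |A|² - |A| + 1, i.e. 9 ≤ |A - A| ≤ 21.
Note: 0 ∈ A - A always (from a - a). The set is symmetric: if d ∈ A - A then -d ∈ A - A.
Enumerate nonzero differences d = a - a' with a > a' (then include -d):
Positive differences: {1, 2, 3, 4, 5, 6, 7, 10, 11, 13}
Full difference set: {0} ∪ (positive diffs) ∪ (negative diffs).
|A - A| = 1 + 2·10 = 21 (matches direct enumeration: 21).

|A - A| = 21


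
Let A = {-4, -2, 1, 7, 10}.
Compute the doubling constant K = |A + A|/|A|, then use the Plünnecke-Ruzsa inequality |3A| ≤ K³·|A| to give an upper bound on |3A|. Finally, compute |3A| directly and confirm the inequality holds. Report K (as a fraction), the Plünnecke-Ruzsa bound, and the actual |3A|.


|A| = 5.
Step 1: Compute A + A by enumerating all 25 pairs.
A + A = {-8, -6, -4, -3, -1, 2, 3, 5, 6, 8, 11, 14, 17, 20}, so |A + A| = 14.
Step 2: Doubling constant K = |A + A|/|A| = 14/5 = 14/5 ≈ 2.8000.
Step 3: Plünnecke-Ruzsa gives |3A| ≤ K³·|A| = (2.8000)³ · 5 ≈ 109.7600.
Step 4: Compute 3A = A + A + A directly by enumerating all triples (a,b,c) ∈ A³; |3A| = 27.
Step 5: Check 27 ≤ 109.7600? Yes ✓.

K = 14/5, Plünnecke-Ruzsa bound K³|A| ≈ 109.7600, |3A| = 27, inequality holds.


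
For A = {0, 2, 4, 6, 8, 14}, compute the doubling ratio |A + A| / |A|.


|A| = 6.
Compute A + A by enumerating all 36 pairs.
A + A = {0, 2, 4, 6, 8, 10, 12, 14, 16, 18, 20, 22, 28}, so |A + A| = 13.
K = |A + A| / |A| = 13/6 (already in lowest terms) ≈ 2.1667.
Reference: AP of size 6 gives K = 11/6 ≈ 1.8333; a fully generic set of size 6 gives K ≈ 3.5000.

|A| = 6, |A + A| = 13, K = 13/6.


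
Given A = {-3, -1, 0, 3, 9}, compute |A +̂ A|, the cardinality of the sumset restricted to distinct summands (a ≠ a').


Restricted sumset: A +̂ A = {a + a' : a ∈ A, a' ∈ A, a ≠ a'}.
Equivalently, take A + A and drop any sum 2a that is achievable ONLY as a + a for a ∈ A (i.e. sums representable only with equal summands).
Enumerate pairs (a, a') with a < a' (symmetric, so each unordered pair gives one sum; this covers all a ≠ a'):
  -3 + -1 = -4
  -3 + 0 = -3
  -3 + 3 = 0
  -3 + 9 = 6
  -1 + 0 = -1
  -1 + 3 = 2
  -1 + 9 = 8
  0 + 3 = 3
  0 + 9 = 9
  3 + 9 = 12
Collected distinct sums: {-4, -3, -1, 0, 2, 3, 6, 8, 9, 12}
|A +̂ A| = 10
(Reference bound: |A +̂ A| ≥ 2|A| - 3 for |A| ≥ 2, with |A| = 5 giving ≥ 7.)

|A +̂ A| = 10


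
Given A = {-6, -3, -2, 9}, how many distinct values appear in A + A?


A + A = {a + a' : a, a' ∈ A}; |A| = 4.
General bounds: 2|A| - 1 ≤ |A + A| ≤ |A|(|A|+1)/2, i.e. 7 ≤ |A + A| ≤ 10.
Lower bound 2|A|-1 is attained iff A is an arithmetic progression.
Enumerate sums a + a' for a ≤ a' (symmetric, so this suffices):
a = -6: -6+-6=-12, -6+-3=-9, -6+-2=-8, -6+9=3
a = -3: -3+-3=-6, -3+-2=-5, -3+9=6
a = -2: -2+-2=-4, -2+9=7
a = 9: 9+9=18
Distinct sums: {-12, -9, -8, -6, -5, -4, 3, 6, 7, 18}
|A + A| = 10

|A + A| = 10


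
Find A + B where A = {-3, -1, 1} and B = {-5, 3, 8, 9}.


A + B = {a + b : a ∈ A, b ∈ B}.
Enumerate all |A|·|B| = 3·4 = 12 pairs (a, b) and collect distinct sums.
a = -3: -3+-5=-8, -3+3=0, -3+8=5, -3+9=6
a = -1: -1+-5=-6, -1+3=2, -1+8=7, -1+9=8
a = 1: 1+-5=-4, 1+3=4, 1+8=9, 1+9=10
Collecting distinct sums: A + B = {-8, -6, -4, 0, 2, 4, 5, 6, 7, 8, 9, 10}
|A + B| = 12

A + B = {-8, -6, -4, 0, 2, 4, 5, 6, 7, 8, 9, 10}


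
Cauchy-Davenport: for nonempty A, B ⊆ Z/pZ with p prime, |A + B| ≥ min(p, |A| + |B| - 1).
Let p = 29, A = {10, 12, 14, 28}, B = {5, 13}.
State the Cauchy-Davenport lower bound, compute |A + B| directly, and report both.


Cauchy-Davenport: |A + B| ≥ min(p, |A| + |B| - 1) for A, B nonempty in Z/pZ.
|A| = 4, |B| = 2, p = 29.
CD lower bound = min(29, 4 + 2 - 1) = min(29, 5) = 5.
Compute A + B mod 29 directly:
a = 10: 10+5=15, 10+13=23
a = 12: 12+5=17, 12+13=25
a = 14: 14+5=19, 14+13=27
a = 28: 28+5=4, 28+13=12
A + B = {4, 12, 15, 17, 19, 23, 25, 27}, so |A + B| = 8.
Verify: 8 ≥ 5? Yes ✓.

CD lower bound = 5, actual |A + B| = 8.


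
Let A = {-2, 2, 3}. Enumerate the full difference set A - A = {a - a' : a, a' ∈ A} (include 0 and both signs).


A - A = {a - a' : a, a' ∈ A}.
Compute a - a' for each ordered pair (a, a'):
a = -2: -2--2=0, -2-2=-4, -2-3=-5
a = 2: 2--2=4, 2-2=0, 2-3=-1
a = 3: 3--2=5, 3-2=1, 3-3=0
Collecting distinct values (and noting 0 appears from a-a):
A - A = {-5, -4, -1, 0, 1, 4, 5}
|A - A| = 7

A - A = {-5, -4, -1, 0, 1, 4, 5}


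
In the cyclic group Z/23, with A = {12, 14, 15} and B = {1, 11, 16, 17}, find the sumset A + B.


Work in Z/23Z: reduce every sum a + b modulo 23.
Enumerate all 12 pairs:
a = 12: 12+1=13, 12+11=0, 12+16=5, 12+17=6
a = 14: 14+1=15, 14+11=2, 14+16=7, 14+17=8
a = 15: 15+1=16, 15+11=3, 15+16=8, 15+17=9
Distinct residues collected: {0, 2, 3, 5, 6, 7, 8, 9, 13, 15, 16}
|A + B| = 11 (out of 23 total residues).

A + B = {0, 2, 3, 5, 6, 7, 8, 9, 13, 15, 16}


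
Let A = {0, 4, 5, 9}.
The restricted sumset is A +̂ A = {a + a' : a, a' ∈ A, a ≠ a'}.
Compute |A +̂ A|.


Restricted sumset: A +̂ A = {a + a' : a ∈ A, a' ∈ A, a ≠ a'}.
Equivalently, take A + A and drop any sum 2a that is achievable ONLY as a + a for a ∈ A (i.e. sums representable only with equal summands).
Enumerate pairs (a, a') with a < a' (symmetric, so each unordered pair gives one sum; this covers all a ≠ a'):
  0 + 4 = 4
  0 + 5 = 5
  0 + 9 = 9
  4 + 5 = 9
  4 + 9 = 13
  5 + 9 = 14
Collected distinct sums: {4, 5, 9, 13, 14}
|A +̂ A| = 5
(Reference bound: |A +̂ A| ≥ 2|A| - 3 for |A| ≥ 2, with |A| = 4 giving ≥ 5.)

|A +̂ A| = 5


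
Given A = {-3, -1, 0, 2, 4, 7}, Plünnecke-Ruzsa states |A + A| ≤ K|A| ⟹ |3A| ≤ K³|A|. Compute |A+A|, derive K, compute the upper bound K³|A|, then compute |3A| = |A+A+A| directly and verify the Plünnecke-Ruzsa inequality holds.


|A| = 6.
Step 1: Compute A + A by enumerating all 36 pairs.
A + A = {-6, -4, -3, -2, -1, 0, 1, 2, 3, 4, 6, 7, 8, 9, 11, 14}, so |A + A| = 16.
Step 2: Doubling constant K = |A + A|/|A| = 16/6 = 16/6 ≈ 2.6667.
Step 3: Plünnecke-Ruzsa gives |3A| ≤ K³·|A| = (2.6667)³ · 6 ≈ 113.7778.
Step 4: Compute 3A = A + A + A directly by enumerating all triples (a,b,c) ∈ A³; |3A| = 27.
Step 5: Check 27 ≤ 113.7778? Yes ✓.

K = 16/6, Plünnecke-Ruzsa bound K³|A| ≈ 113.7778, |3A| = 27, inequality holds.


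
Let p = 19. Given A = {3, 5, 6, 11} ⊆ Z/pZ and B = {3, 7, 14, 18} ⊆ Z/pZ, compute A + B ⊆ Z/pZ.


Work in Z/19Z: reduce every sum a + b modulo 19.
Enumerate all 16 pairs:
a = 3: 3+3=6, 3+7=10, 3+14=17, 3+18=2
a = 5: 5+3=8, 5+7=12, 5+14=0, 5+18=4
a = 6: 6+3=9, 6+7=13, 6+14=1, 6+18=5
a = 11: 11+3=14, 11+7=18, 11+14=6, 11+18=10
Distinct residues collected: {0, 1, 2, 4, 5, 6, 8, 9, 10, 12, 13, 14, 17, 18}
|A + B| = 14 (out of 19 total residues).

A + B = {0, 1, 2, 4, 5, 6, 8, 9, 10, 12, 13, 14, 17, 18}


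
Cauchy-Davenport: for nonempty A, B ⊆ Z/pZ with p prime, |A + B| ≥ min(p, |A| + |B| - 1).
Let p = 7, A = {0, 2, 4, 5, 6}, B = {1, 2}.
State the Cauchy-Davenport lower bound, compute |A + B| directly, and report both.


Cauchy-Davenport: |A + B| ≥ min(p, |A| + |B| - 1) for A, B nonempty in Z/pZ.
|A| = 5, |B| = 2, p = 7.
CD lower bound = min(7, 5 + 2 - 1) = min(7, 6) = 6.
Compute A + B mod 7 directly:
a = 0: 0+1=1, 0+2=2
a = 2: 2+1=3, 2+2=4
a = 4: 4+1=5, 4+2=6
a = 5: 5+1=6, 5+2=0
a = 6: 6+1=0, 6+2=1
A + B = {0, 1, 2, 3, 4, 5, 6}, so |A + B| = 7.
Verify: 7 ≥ 6? Yes ✓.

CD lower bound = 6, actual |A + B| = 7.


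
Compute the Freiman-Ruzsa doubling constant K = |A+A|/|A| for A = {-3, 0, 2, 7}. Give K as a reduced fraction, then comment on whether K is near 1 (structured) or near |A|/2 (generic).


|A| = 4.
Compute A + A by enumerating all 16 pairs.
A + A = {-6, -3, -1, 0, 2, 4, 7, 9, 14}, so |A + A| = 9.
K = |A + A| / |A| = 9/4 (already in lowest terms) ≈ 2.2500.
Reference: AP of size 4 gives K = 7/4 ≈ 1.7500; a fully generic set of size 4 gives K ≈ 2.5000.

|A| = 4, |A + A| = 9, K = 9/4.


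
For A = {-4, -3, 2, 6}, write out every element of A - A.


A - A = {a - a' : a, a' ∈ A}.
Compute a - a' for each ordered pair (a, a'):
a = -4: -4--4=0, -4--3=-1, -4-2=-6, -4-6=-10
a = -3: -3--4=1, -3--3=0, -3-2=-5, -3-6=-9
a = 2: 2--4=6, 2--3=5, 2-2=0, 2-6=-4
a = 6: 6--4=10, 6--3=9, 6-2=4, 6-6=0
Collecting distinct values (and noting 0 appears from a-a):
A - A = {-10, -9, -6, -5, -4, -1, 0, 1, 4, 5, 6, 9, 10}
|A - A| = 13

A - A = {-10, -9, -6, -5, -4, -1, 0, 1, 4, 5, 6, 9, 10}


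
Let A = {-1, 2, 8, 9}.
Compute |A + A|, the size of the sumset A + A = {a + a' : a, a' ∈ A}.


A + A = {a + a' : a, a' ∈ A}; |A| = 4.
General bounds: 2|A| - 1 ≤ |A + A| ≤ |A|(|A|+1)/2, i.e. 7 ≤ |A + A| ≤ 10.
Lower bound 2|A|-1 is attained iff A is an arithmetic progression.
Enumerate sums a + a' for a ≤ a' (symmetric, so this suffices):
a = -1: -1+-1=-2, -1+2=1, -1+8=7, -1+9=8
a = 2: 2+2=4, 2+8=10, 2+9=11
a = 8: 8+8=16, 8+9=17
a = 9: 9+9=18
Distinct sums: {-2, 1, 4, 7, 8, 10, 11, 16, 17, 18}
|A + A| = 10

|A + A| = 10


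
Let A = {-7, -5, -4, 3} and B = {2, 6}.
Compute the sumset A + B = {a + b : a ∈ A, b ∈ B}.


A + B = {a + b : a ∈ A, b ∈ B}.
Enumerate all |A|·|B| = 4·2 = 8 pairs (a, b) and collect distinct sums.
a = -7: -7+2=-5, -7+6=-1
a = -5: -5+2=-3, -5+6=1
a = -4: -4+2=-2, -4+6=2
a = 3: 3+2=5, 3+6=9
Collecting distinct sums: A + B = {-5, -3, -2, -1, 1, 2, 5, 9}
|A + B| = 8

A + B = {-5, -3, -2, -1, 1, 2, 5, 9}


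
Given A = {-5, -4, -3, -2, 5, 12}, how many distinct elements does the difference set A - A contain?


A - A = {a - a' : a, a' ∈ A}; |A| = 6.
Bounds: 2|A|-1 ≤ |A - A| ≤ |A|² - |A| + 1, i.e. 11 ≤ |A - A| ≤ 31.
Note: 0 ∈ A - A always (from a - a). The set is symmetric: if d ∈ A - A then -d ∈ A - A.
Enumerate nonzero differences d = a - a' with a > a' (then include -d):
Positive differences: {1, 2, 3, 7, 8, 9, 10, 14, 15, 16, 17}
Full difference set: {0} ∪ (positive diffs) ∪ (negative diffs).
|A - A| = 1 + 2·11 = 23 (matches direct enumeration: 23).

|A - A| = 23


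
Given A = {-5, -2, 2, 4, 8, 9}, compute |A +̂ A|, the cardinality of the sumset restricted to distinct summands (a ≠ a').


Restricted sumset: A +̂ A = {a + a' : a ∈ A, a' ∈ A, a ≠ a'}.
Equivalently, take A + A and drop any sum 2a that is achievable ONLY as a + a for a ∈ A (i.e. sums representable only with equal summands).
Enumerate pairs (a, a') with a < a' (symmetric, so each unordered pair gives one sum; this covers all a ≠ a'):
  -5 + -2 = -7
  -5 + 2 = -3
  -5 + 4 = -1
  -5 + 8 = 3
  -5 + 9 = 4
  -2 + 2 = 0
  -2 + 4 = 2
  -2 + 8 = 6
  -2 + 9 = 7
  2 + 4 = 6
  2 + 8 = 10
  2 + 9 = 11
  4 + 8 = 12
  4 + 9 = 13
  8 + 9 = 17
Collected distinct sums: {-7, -3, -1, 0, 2, 3, 4, 6, 7, 10, 11, 12, 13, 17}
|A +̂ A| = 14
(Reference bound: |A +̂ A| ≥ 2|A| - 3 for |A| ≥ 2, with |A| = 6 giving ≥ 9.)

|A +̂ A| = 14


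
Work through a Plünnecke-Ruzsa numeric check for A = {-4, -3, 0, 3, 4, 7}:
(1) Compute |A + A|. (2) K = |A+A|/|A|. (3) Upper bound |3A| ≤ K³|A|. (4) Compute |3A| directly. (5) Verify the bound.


|A| = 6.
Step 1: Compute A + A by enumerating all 36 pairs.
A + A = {-8, -7, -6, -4, -3, -1, 0, 1, 3, 4, 6, 7, 8, 10, 11, 14}, so |A + A| = 16.
Step 2: Doubling constant K = |A + A|/|A| = 16/6 = 16/6 ≈ 2.6667.
Step 3: Plünnecke-Ruzsa gives |3A| ≤ K³·|A| = (2.6667)³ · 6 ≈ 113.7778.
Step 4: Compute 3A = A + A + A directly by enumerating all triples (a,b,c) ∈ A³; |3A| = 31.
Step 5: Check 31 ≤ 113.7778? Yes ✓.

K = 16/6, Plünnecke-Ruzsa bound K³|A| ≈ 113.7778, |3A| = 31, inequality holds.


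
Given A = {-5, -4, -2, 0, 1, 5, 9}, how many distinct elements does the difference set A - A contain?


A - A = {a - a' : a, a' ∈ A}; |A| = 7.
Bounds: 2|A|-1 ≤ |A - A| ≤ |A|² - |A| + 1, i.e. 13 ≤ |A - A| ≤ 43.
Note: 0 ∈ A - A always (from a - a). The set is symmetric: if d ∈ A - A then -d ∈ A - A.
Enumerate nonzero differences d = a - a' with a > a' (then include -d):
Positive differences: {1, 2, 3, 4, 5, 6, 7, 8, 9, 10, 11, 13, 14}
Full difference set: {0} ∪ (positive diffs) ∪ (negative diffs).
|A - A| = 1 + 2·13 = 27 (matches direct enumeration: 27).

|A - A| = 27


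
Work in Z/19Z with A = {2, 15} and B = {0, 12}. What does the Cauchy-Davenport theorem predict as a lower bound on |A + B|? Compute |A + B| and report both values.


Cauchy-Davenport: |A + B| ≥ min(p, |A| + |B| - 1) for A, B nonempty in Z/pZ.
|A| = 2, |B| = 2, p = 19.
CD lower bound = min(19, 2 + 2 - 1) = min(19, 3) = 3.
Compute A + B mod 19 directly:
a = 2: 2+0=2, 2+12=14
a = 15: 15+0=15, 15+12=8
A + B = {2, 8, 14, 15}, so |A + B| = 4.
Verify: 4 ≥ 3? Yes ✓.

CD lower bound = 3, actual |A + B| = 4.


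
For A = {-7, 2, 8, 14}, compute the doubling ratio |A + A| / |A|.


|A| = 4.
Compute A + A by enumerating all 16 pairs.
A + A = {-14, -5, 1, 4, 7, 10, 16, 22, 28}, so |A + A| = 9.
K = |A + A| / |A| = 9/4 (already in lowest terms) ≈ 2.2500.
Reference: AP of size 4 gives K = 7/4 ≈ 1.7500; a fully generic set of size 4 gives K ≈ 2.5000.

|A| = 4, |A + A| = 9, K = 9/4.


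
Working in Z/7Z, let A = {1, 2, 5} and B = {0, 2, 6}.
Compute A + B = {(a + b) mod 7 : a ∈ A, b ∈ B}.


Work in Z/7Z: reduce every sum a + b modulo 7.
Enumerate all 9 pairs:
a = 1: 1+0=1, 1+2=3, 1+6=0
a = 2: 2+0=2, 2+2=4, 2+6=1
a = 5: 5+0=5, 5+2=0, 5+6=4
Distinct residues collected: {0, 1, 2, 3, 4, 5}
|A + B| = 6 (out of 7 total residues).

A + B = {0, 1, 2, 3, 4, 5}


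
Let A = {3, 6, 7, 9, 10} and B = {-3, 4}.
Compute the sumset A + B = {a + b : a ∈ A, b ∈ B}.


A + B = {a + b : a ∈ A, b ∈ B}.
Enumerate all |A|·|B| = 5·2 = 10 pairs (a, b) and collect distinct sums.
a = 3: 3+-3=0, 3+4=7
a = 6: 6+-3=3, 6+4=10
a = 7: 7+-3=4, 7+4=11
a = 9: 9+-3=6, 9+4=13
a = 10: 10+-3=7, 10+4=14
Collecting distinct sums: A + B = {0, 3, 4, 6, 7, 10, 11, 13, 14}
|A + B| = 9

A + B = {0, 3, 4, 6, 7, 10, 11, 13, 14}


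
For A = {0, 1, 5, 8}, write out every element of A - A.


A - A = {a - a' : a, a' ∈ A}.
Compute a - a' for each ordered pair (a, a'):
a = 0: 0-0=0, 0-1=-1, 0-5=-5, 0-8=-8
a = 1: 1-0=1, 1-1=0, 1-5=-4, 1-8=-7
a = 5: 5-0=5, 5-1=4, 5-5=0, 5-8=-3
a = 8: 8-0=8, 8-1=7, 8-5=3, 8-8=0
Collecting distinct values (and noting 0 appears from a-a):
A - A = {-8, -7, -5, -4, -3, -1, 0, 1, 3, 4, 5, 7, 8}
|A - A| = 13

A - A = {-8, -7, -5, -4, -3, -1, 0, 1, 3, 4, 5, 7, 8}


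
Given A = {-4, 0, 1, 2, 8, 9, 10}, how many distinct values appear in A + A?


A + A = {a + a' : a, a' ∈ A}; |A| = 7.
General bounds: 2|A| - 1 ≤ |A + A| ≤ |A|(|A|+1)/2, i.e. 13 ≤ |A + A| ≤ 28.
Lower bound 2|A|-1 is attained iff A is an arithmetic progression.
Enumerate sums a + a' for a ≤ a' (symmetric, so this suffices):
a = -4: -4+-4=-8, -4+0=-4, -4+1=-3, -4+2=-2, -4+8=4, -4+9=5, -4+10=6
a = 0: 0+0=0, 0+1=1, 0+2=2, 0+8=8, 0+9=9, 0+10=10
a = 1: 1+1=2, 1+2=3, 1+8=9, 1+9=10, 1+10=11
a = 2: 2+2=4, 2+8=10, 2+9=11, 2+10=12
a = 8: 8+8=16, 8+9=17, 8+10=18
a = 9: 9+9=18, 9+10=19
a = 10: 10+10=20
Distinct sums: {-8, -4, -3, -2, 0, 1, 2, 3, 4, 5, 6, 8, 9, 10, 11, 12, 16, 17, 18, 19, 20}
|A + A| = 21

|A + A| = 21


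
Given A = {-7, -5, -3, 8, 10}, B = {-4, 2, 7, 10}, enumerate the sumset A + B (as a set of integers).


A + B = {a + b : a ∈ A, b ∈ B}.
Enumerate all |A|·|B| = 5·4 = 20 pairs (a, b) and collect distinct sums.
a = -7: -7+-4=-11, -7+2=-5, -7+7=0, -7+10=3
a = -5: -5+-4=-9, -5+2=-3, -5+7=2, -5+10=5
a = -3: -3+-4=-7, -3+2=-1, -3+7=4, -3+10=7
a = 8: 8+-4=4, 8+2=10, 8+7=15, 8+10=18
a = 10: 10+-4=6, 10+2=12, 10+7=17, 10+10=20
Collecting distinct sums: A + B = {-11, -9, -7, -5, -3, -1, 0, 2, 3, 4, 5, 6, 7, 10, 12, 15, 17, 18, 20}
|A + B| = 19

A + B = {-11, -9, -7, -5, -3, -1, 0, 2, 3, 4, 5, 6, 7, 10, 12, 15, 17, 18, 20}


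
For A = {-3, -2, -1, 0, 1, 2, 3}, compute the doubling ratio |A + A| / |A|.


|A| = 7.
Compute A + A by enumerating all 49 pairs.
A + A = {-6, -5, -4, -3, -2, -1, 0, 1, 2, 3, 4, 5, 6}, so |A + A| = 13.
K = |A + A| / |A| = 13/7 (already in lowest terms) ≈ 1.8571.
Reference: AP of size 7 gives K = 13/7 ≈ 1.8571; a fully generic set of size 7 gives K ≈ 4.0000.

|A| = 7, |A + A| = 13, K = 13/7.


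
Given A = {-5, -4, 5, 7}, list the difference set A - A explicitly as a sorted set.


A - A = {a - a' : a, a' ∈ A}.
Compute a - a' for each ordered pair (a, a'):
a = -5: -5--5=0, -5--4=-1, -5-5=-10, -5-7=-12
a = -4: -4--5=1, -4--4=0, -4-5=-9, -4-7=-11
a = 5: 5--5=10, 5--4=9, 5-5=0, 5-7=-2
a = 7: 7--5=12, 7--4=11, 7-5=2, 7-7=0
Collecting distinct values (and noting 0 appears from a-a):
A - A = {-12, -11, -10, -9, -2, -1, 0, 1, 2, 9, 10, 11, 12}
|A - A| = 13

A - A = {-12, -11, -10, -9, -2, -1, 0, 1, 2, 9, 10, 11, 12}


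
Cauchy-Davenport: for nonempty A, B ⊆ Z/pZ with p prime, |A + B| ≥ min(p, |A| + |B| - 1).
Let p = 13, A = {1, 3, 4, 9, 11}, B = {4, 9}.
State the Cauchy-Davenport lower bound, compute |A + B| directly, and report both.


Cauchy-Davenport: |A + B| ≥ min(p, |A| + |B| - 1) for A, B nonempty in Z/pZ.
|A| = 5, |B| = 2, p = 13.
CD lower bound = min(13, 5 + 2 - 1) = min(13, 6) = 6.
Compute A + B mod 13 directly:
a = 1: 1+4=5, 1+9=10
a = 3: 3+4=7, 3+9=12
a = 4: 4+4=8, 4+9=0
a = 9: 9+4=0, 9+9=5
a = 11: 11+4=2, 11+9=7
A + B = {0, 2, 5, 7, 8, 10, 12}, so |A + B| = 7.
Verify: 7 ≥ 6? Yes ✓.

CD lower bound = 6, actual |A + B| = 7.


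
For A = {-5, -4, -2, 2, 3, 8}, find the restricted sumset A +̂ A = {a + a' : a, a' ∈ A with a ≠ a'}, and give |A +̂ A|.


Restricted sumset: A +̂ A = {a + a' : a ∈ A, a' ∈ A, a ≠ a'}.
Equivalently, take A + A and drop any sum 2a that is achievable ONLY as a + a for a ∈ A (i.e. sums representable only with equal summands).
Enumerate pairs (a, a') with a < a' (symmetric, so each unordered pair gives one sum; this covers all a ≠ a'):
  -5 + -4 = -9
  -5 + -2 = -7
  -5 + 2 = -3
  -5 + 3 = -2
  -5 + 8 = 3
  -4 + -2 = -6
  -4 + 2 = -2
  -4 + 3 = -1
  -4 + 8 = 4
  -2 + 2 = 0
  -2 + 3 = 1
  -2 + 8 = 6
  2 + 3 = 5
  2 + 8 = 10
  3 + 8 = 11
Collected distinct sums: {-9, -7, -6, -3, -2, -1, 0, 1, 3, 4, 5, 6, 10, 11}
|A +̂ A| = 14
(Reference bound: |A +̂ A| ≥ 2|A| - 3 for |A| ≥ 2, with |A| = 6 giving ≥ 9.)

|A +̂ A| = 14


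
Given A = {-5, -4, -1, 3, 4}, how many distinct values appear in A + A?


A + A = {a + a' : a, a' ∈ A}; |A| = 5.
General bounds: 2|A| - 1 ≤ |A + A| ≤ |A|(|A|+1)/2, i.e. 9 ≤ |A + A| ≤ 15.
Lower bound 2|A|-1 is attained iff A is an arithmetic progression.
Enumerate sums a + a' for a ≤ a' (symmetric, so this suffices):
a = -5: -5+-5=-10, -5+-4=-9, -5+-1=-6, -5+3=-2, -5+4=-1
a = -4: -4+-4=-8, -4+-1=-5, -4+3=-1, -4+4=0
a = -1: -1+-1=-2, -1+3=2, -1+4=3
a = 3: 3+3=6, 3+4=7
a = 4: 4+4=8
Distinct sums: {-10, -9, -8, -6, -5, -2, -1, 0, 2, 3, 6, 7, 8}
|A + A| = 13

|A + A| = 13
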